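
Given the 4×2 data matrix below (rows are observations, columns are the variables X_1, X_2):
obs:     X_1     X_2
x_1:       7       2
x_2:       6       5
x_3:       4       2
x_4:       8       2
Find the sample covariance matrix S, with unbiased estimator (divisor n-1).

Step 1 — column means:
  mean(X_1) = (7 + 6 + 4 + 8) / 4 = 25/4 = 6.25
  mean(X_2) = (2 + 5 + 2 + 2) / 4 = 11/4 = 2.75

Step 2 — sample covariance S[i,j] = (1/(n-1)) · Σ_k (x_{k,i} - mean_i) · (x_{k,j} - mean_j), with n-1 = 3.
  S[X_1,X_1] = ((0.75)·(0.75) + (-0.25)·(-0.25) + (-2.25)·(-2.25) + (1.75)·(1.75)) / 3 = 8.75/3 = 2.9167
  S[X_1,X_2] = ((0.75)·(-0.75) + (-0.25)·(2.25) + (-2.25)·(-0.75) + (1.75)·(-0.75)) / 3 = -0.75/3 = -0.25
  S[X_2,X_2] = ((-0.75)·(-0.75) + (2.25)·(2.25) + (-0.75)·(-0.75) + (-0.75)·(-0.75)) / 3 = 6.75/3 = 2.25

S is symmetric (S[j,i] = S[i,j]). Assembling:

S = [[2.9167, -0.25],
 [-0.25, 2.25]]


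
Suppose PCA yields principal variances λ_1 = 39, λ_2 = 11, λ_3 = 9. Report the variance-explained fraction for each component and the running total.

Step 1 — total variance = trace(Sigma) = Σ λ_i = 39 + 11 + 9 = 59.

Step 2 — fraction explained by component i = λ_i / Σ λ:
  PC1: 39/59 = 0.661
  PC2: 11/59 = 0.1864
  PC3: 9/59 = 0.1525

Step 3 — cumulative fraction after k components = (λ_1 + ... + λ_k) / Σ λ:
  k = 1: 39/59 = 0.661
  k = 2: (39 + 11)/59 = 50/59 = 0.8475
  k = 3: (39 + 11 + 9)/59 = 59/59 = 1

Summary (fraction, with percent):

explained: PC1 0.661 (66.1%), PC2 0.1864 (18.64%), PC3 0.1525 (15.25%);  cumulative: 0.661, 0.8475, 1


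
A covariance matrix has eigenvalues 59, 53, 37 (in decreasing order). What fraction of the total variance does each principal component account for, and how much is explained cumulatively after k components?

Step 1 — total variance = trace(Sigma) = Σ λ_i = 59 + 53 + 37 = 149.

Step 2 — fraction explained by component i = λ_i / Σ λ:
  PC1: 59/149 = 0.396
  PC2: 53/149 = 0.3557
  PC3: 37/149 = 0.2483

Step 3 — cumulative fraction after k components = (λ_1 + ... + λ_k) / Σ λ:
  k = 1: 59/149 = 0.396
  k = 2: (59 + 53)/149 = 112/149 = 0.7517
  k = 3: (59 + 53 + 37)/149 = 149/149 = 1

Summary (fraction, with percent):

explained: PC1 0.396 (39.6%), PC2 0.3557 (35.57%), PC3 0.2483 (24.83%);  cumulative: 0.396, 0.7517, 1


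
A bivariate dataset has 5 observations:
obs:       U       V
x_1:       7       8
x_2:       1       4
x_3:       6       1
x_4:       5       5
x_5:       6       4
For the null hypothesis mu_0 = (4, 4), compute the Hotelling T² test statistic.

Step 1 — sample mean vector:
  mean(U) = (7 + 1 + 6 + 5 + 6) / 5 = 25/5 = 5
  mean(V) = (8 + 4 + 1 + 5 + 4) / 5 = 22/5 = 4.4
  x̄ = (5, 4.4),  deviation x̄ - mu_0 = (5, 4.4) - (4, 4) = (1, 0.4).

Step 2 — sample covariance matrix, S[i,j] = (1/(n-1)) · Σ_k (x_{k,i} - mean_i) · (x_{k,j} - mean_j), divisor n-1 = 4:
  S[U,U] = ((2)·(2) + (-4)·(-4) + (1)·(1) + (0)·(0) + (1)·(1)) / 4 = 22/4 = 5.5
  S[U,V] = ((2)·(3.6) + (-4)·(-0.4) + (1)·(-3.4) + (0)·(0.6) + (1)·(-0.4)) / 4 = 5/4 = 1.25
  S[V,V] = ((3.6)·(3.6) + (-0.4)·(-0.4) + (-3.4)·(-3.4) + (0.6)·(0.6) + (-0.4)·(-0.4)) / 4 = 25.2/4 = 6.3
  S = [[5.5, 1.25],
 [1.25, 6.3]].

Step 3 — invert S. det(S) = 5.5·6.3 - (1.25)² = 33.0875.
  S^{-1} = (1/det) · [[d, -b], [-b, a]] = [[0.1904, -0.0378],
 [-0.0378, 0.1662]].

Step 4 — quadratic form (x̄ - mu_0)^T · S^{-1} · (x̄ - mu_0):
  S^{-1} · (x̄ - mu_0) = (0.1753, 0.0287),
  (x̄ - mu_0)^T · [...] = (1)·(0.1753) + (0.4)·(0.0287) = 0.1868.

Step 5 — scale by n: T² = 5 · 0.1868 = 0.9339.

T² ≈ 0.9339


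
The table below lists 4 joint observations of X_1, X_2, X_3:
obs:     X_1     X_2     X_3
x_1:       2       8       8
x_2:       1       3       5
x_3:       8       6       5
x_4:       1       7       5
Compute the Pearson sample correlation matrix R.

Step 1 — column means:
  mean(X_1) = (2 + 1 + 8 + 1) / 4 = 12/4 = 3
  mean(X_2) = (8 + 3 + 6 + 7) / 4 = 24/4 = 6
  mean(X_3) = (8 + 5 + 5 + 5) / 4 = 23/4 = 5.75

Step 2 — sample variances and covariances s[i,j] = (1/(n-1)) · Σ_k (x_{k,i} - mean_i) · (x_{k,j} - mean_j), with n-1 = 3:
  s[X_1,X_1] = ((-1)·(-1) + (-2)·(-2) + (5)·(5) + (-2)·(-2)) / 3 = 34/3 = 11.3333
  s[X_1,X_2] = ((-1)·(2) + (-2)·(-3) + (5)·(0) + (-2)·(1)) / 3 = 2/3 = 0.6667
  s[X_1,X_3] = ((-1)·(2.25) + (-2)·(-0.75) + (5)·(-0.75) + (-2)·(-0.75)) / 3 = -3/3 = -1
  s[X_2,X_2] = ((2)·(2) + (-3)·(-3) + (0)·(0) + (1)·(1)) / 3 = 14/3 = 4.6667
  s[X_2,X_3] = ((2)·(2.25) + (-3)·(-0.75) + (0)·(-0.75) + (1)·(-0.75)) / 3 = 6/3 = 2
  s[X_3,X_3] = ((2.25)·(2.25) + (-0.75)·(-0.75) + (-0.75)·(-0.75) + (-0.75)·(-0.75)) / 3 = 6.75/3 = 2.25
  Sample standard deviations s_i = √(s[i,i]):
  s(X_1) = √(11.3333) = 3.3665
  s(X_2) = √(4.6667) = 2.1602
  s(X_3) = √(2.25) = 1.5

Step 3 — r_{ij} = s_{ij} / (s_i · s_j):
  r[X_1,X_1] = 1 (diagonal).
  r[X_1,X_2] = 0.6667 / (3.3665 · 2.1602) = 0.6667 / 7.2725 = 0.0917
  r[X_1,X_3] = -1 / (3.3665 · 1.5) = -1 / 5.0498 = -0.198
  r[X_2,X_2] = 1 (diagonal).
  r[X_2,X_3] = 2 / (2.1602 · 1.5) = 2 / 3.2404 = 0.6172
  r[X_3,X_3] = 1 (diagonal).

R is symmetric with unit diagonal. Assembling:

R = [[1, 0.0917, -0.198],
 [0.0917, 1, 0.6172],
 [-0.198, 0.6172, 1]]


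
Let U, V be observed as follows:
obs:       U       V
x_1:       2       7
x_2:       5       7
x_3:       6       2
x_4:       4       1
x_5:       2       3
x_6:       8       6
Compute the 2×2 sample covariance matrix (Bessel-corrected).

Step 1 — column means:
  mean(U) = (2 + 5 + 6 + 4 + 2 + 8) / 6 = 27/6 = 4.5
  mean(V) = (7 + 7 + 2 + 1 + 3 + 6) / 6 = 26/6 = 4.3333

Step 2 — sample covariance S[i,j] = (1/(n-1)) · Σ_k (x_{k,i} - mean_i) · (x_{k,j} - mean_j), with n-1 = 5.
  S[U,U] = ((-2.5)·(-2.5) + (0.5)·(0.5) + (1.5)·(1.5) + (-0.5)·(-0.5) + (-2.5)·(-2.5) + (3.5)·(3.5)) / 5 = 27.5/5 = 5.5
  S[U,V] = ((-2.5)·(2.6667) + (0.5)·(2.6667) + (1.5)·(-2.3333) + (-0.5)·(-3.3333) + (-2.5)·(-1.3333) + (3.5)·(1.6667)) / 5 = 2/5 = 0.4
  S[V,V] = ((2.6667)·(2.6667) + (2.6667)·(2.6667) + (-2.3333)·(-2.3333) + (-3.3333)·(-3.3333) + (-1.3333)·(-1.3333) + (1.6667)·(1.6667)) / 5 = 35.3333/5 = 7.0667

S is symmetric (S[j,i] = S[i,j]). Assembling:

S = [[5.5, 0.4],
 [0.4, 7.0667]]


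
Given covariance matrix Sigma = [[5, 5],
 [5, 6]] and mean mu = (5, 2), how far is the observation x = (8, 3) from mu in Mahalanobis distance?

Step 1 — centre the observation: (x - mu) = (3, 1).

Step 2 — invert Sigma. det(Sigma) = 5·6 - (5)² = 5.
  Sigma^{-1} = (1/det) · [[d, -b], [-b, a]] = [[1.2, -1],
 [-1, 1]].

Step 3 — form the quadratic (x - mu)^T · Sigma^{-1} · (x - mu):
  Sigma^{-1} · (x - mu) = (2.6, -2).
  (x - mu)^T · [Sigma^{-1} · (x - mu)] = (3)·(2.6) + (1)·(-2) = 5.8.

Step 4 — take square root: d = √(5.8) ≈ 2.4083.

d(x, mu) = √(5.8) ≈ 2.4083


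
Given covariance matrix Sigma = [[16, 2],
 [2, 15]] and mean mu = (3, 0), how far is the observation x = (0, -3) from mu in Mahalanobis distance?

Step 1 — centre the observation: (x - mu) = (-3, -3).

Step 2 — invert Sigma. det(Sigma) = 16·15 - (2)² = 236.
  Sigma^{-1} = (1/det) · [[d, -b], [-b, a]] = [[0.0636, -0.0085],
 [-0.0085, 0.0678]].

Step 3 — form the quadratic (x - mu)^T · Sigma^{-1} · (x - mu):
  Sigma^{-1} · (x - mu) = (-0.1653, -0.178).
  (x - mu)^T · [Sigma^{-1} · (x - mu)] = (-3)·(-0.1653) + (-3)·(-0.178) = 1.0297.

Step 4 — take square root: d = √(1.0297) ≈ 1.0147.

d(x, mu) = √(1.0297) ≈ 1.0147


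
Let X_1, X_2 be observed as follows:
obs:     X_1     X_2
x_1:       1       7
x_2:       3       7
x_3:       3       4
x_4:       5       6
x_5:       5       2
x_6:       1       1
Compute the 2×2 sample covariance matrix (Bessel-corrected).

Step 1 — column means:
  mean(X_1) = (1 + 3 + 3 + 5 + 5 + 1) / 6 = 18/6 = 3
  mean(X_2) = (7 + 7 + 4 + 6 + 2 + 1) / 6 = 27/6 = 4.5

Step 2 — sample covariance S[i,j] = (1/(n-1)) · Σ_k (x_{k,i} - mean_i) · (x_{k,j} - mean_j), with n-1 = 5.
  S[X_1,X_1] = ((-2)·(-2) + (0)·(0) + (0)·(0) + (2)·(2) + (2)·(2) + (-2)·(-2)) / 5 = 16/5 = 3.2
  S[X_1,X_2] = ((-2)·(2.5) + (0)·(2.5) + (0)·(-0.5) + (2)·(1.5) + (2)·(-2.5) + (-2)·(-3.5)) / 5 = 0/5 = 0
  S[X_2,X_2] = ((2.5)·(2.5) + (2.5)·(2.5) + (-0.5)·(-0.5) + (1.5)·(1.5) + (-2.5)·(-2.5) + (-3.5)·(-3.5)) / 5 = 33.5/5 = 6.7

S is symmetric (S[j,i] = S[i,j]). Assembling:

S = [[3.2, 0],
 [0, 6.7]]


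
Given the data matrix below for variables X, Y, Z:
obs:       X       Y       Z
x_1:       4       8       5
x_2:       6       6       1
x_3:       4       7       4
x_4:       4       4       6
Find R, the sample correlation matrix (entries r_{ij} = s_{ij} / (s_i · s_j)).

Step 1 — column means:
  mean(X) = (4 + 6 + 4 + 4) / 4 = 18/4 = 4.5
  mean(Y) = (8 + 6 + 7 + 4) / 4 = 25/4 = 6.25
  mean(Z) = (5 + 1 + 4 + 6) / 4 = 16/4 = 4

Step 2 — sample variances and covariances s[i,j] = (1/(n-1)) · Σ_k (x_{k,i} - mean_i) · (x_{k,j} - mean_j), with n-1 = 3:
  s[X,X] = ((-0.5)·(-0.5) + (1.5)·(1.5) + (-0.5)·(-0.5) + (-0.5)·(-0.5)) / 3 = 3/3 = 1
  s[X,Y] = ((-0.5)·(1.75) + (1.5)·(-0.25) + (-0.5)·(0.75) + (-0.5)·(-2.25)) / 3 = -0.5/3 = -0.1667
  s[X,Z] = ((-0.5)·(1) + (1.5)·(-3) + (-0.5)·(0) + (-0.5)·(2)) / 3 = -6/3 = -2
  s[Y,Y] = ((1.75)·(1.75) + (-0.25)·(-0.25) + (0.75)·(0.75) + (-2.25)·(-2.25)) / 3 = 8.75/3 = 2.9167
  s[Y,Z] = ((1.75)·(1) + (-0.25)·(-3) + (0.75)·(0) + (-2.25)·(2)) / 3 = -2/3 = -0.6667
  s[Z,Z] = ((1)·(1) + (-3)·(-3) + (0)·(0) + (2)·(2)) / 3 = 14/3 = 4.6667
  Sample standard deviations s_i = √(s[i,i]):
  s(X) = √(1) = 1
  s(Y) = √(2.9167) = 1.7078
  s(Z) = √(4.6667) = 2.1602

Step 3 — r_{ij} = s_{ij} / (s_i · s_j):
  r[X,X] = 1 (diagonal).
  r[X,Y] = -0.1667 / (1 · 1.7078) = -0.1667 / 1.7078 = -0.0976
  r[X,Z] = -2 / (1 · 2.1602) = -2 / 2.1602 = -0.9258
  r[Y,Y] = 1 (diagonal).
  r[Y,Z] = -0.6667 / (1.7078 · 2.1602) = -0.6667 / 3.6893 = -0.1807
  r[Z,Z] = 1 (diagonal).

R is symmetric with unit diagonal. Assembling:

R = [[1, -0.0976, -0.9258],
 [-0.0976, 1, -0.1807],
 [-0.9258, -0.1807, 1]]


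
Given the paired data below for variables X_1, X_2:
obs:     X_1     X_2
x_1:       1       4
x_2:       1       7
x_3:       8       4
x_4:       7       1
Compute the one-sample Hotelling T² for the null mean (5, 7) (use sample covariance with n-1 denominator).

Step 1 — sample mean vector:
  mean(X_1) = (1 + 1 + 8 + 7) / 4 = 17/4 = 4.25
  mean(X_2) = (4 + 7 + 4 + 1) / 4 = 16/4 = 4
  x̄ = (4.25, 4),  deviation x̄ - mu_0 = (4.25, 4) - (5, 7) = (-0.75, -3).

Step 2 — sample covariance matrix, S[i,j] = (1/(n-1)) · Σ_k (x_{k,i} - mean_i) · (x_{k,j} - mean_j), divisor n-1 = 3:
  S[X_1,X_1] = ((-3.25)·(-3.25) + (-3.25)·(-3.25) + (3.75)·(3.75) + (2.75)·(2.75)) / 3 = 42.75/3 = 14.25
  S[X_1,X_2] = ((-3.25)·(0) + (-3.25)·(3) + (3.75)·(0) + (2.75)·(-3)) / 3 = -18/3 = -6
  S[X_2,X_2] = ((0)·(0) + (3)·(3) + (0)·(0) + (-3)·(-3)) / 3 = 18/3 = 6
  S = [[14.25, -6],
 [-6, 6]].

Step 3 — invert S. det(S) = 14.25·6 - (-6)² = 49.5.
  S^{-1} = (1/det) · [[d, -b], [-b, a]] = [[0.1212, 0.1212],
 [0.1212, 0.2879]].

Step 4 — quadratic form (x̄ - mu_0)^T · S^{-1} · (x̄ - mu_0):
  S^{-1} · (x̄ - mu_0) = (-0.4545, -0.9545),
  (x̄ - mu_0)^T · [...] = (-0.75)·(-0.4545) + (-3)·(-0.9545) = 3.2045.

Step 5 — scale by n: T² = 4 · 3.2045 = 12.8182.

T² ≈ 12.8182


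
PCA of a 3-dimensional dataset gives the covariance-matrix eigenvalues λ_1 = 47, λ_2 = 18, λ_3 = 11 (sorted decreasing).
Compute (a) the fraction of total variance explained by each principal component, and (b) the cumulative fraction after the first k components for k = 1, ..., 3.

Step 1 — total variance = trace(Sigma) = Σ λ_i = 47 + 18 + 11 = 76.

Step 2 — fraction explained by component i = λ_i / Σ λ:
  PC1: 47/76 = 0.6184
  PC2: 18/76 = 0.2368
  PC3: 11/76 = 0.1447

Step 3 — cumulative fraction after k components = (λ_1 + ... + λ_k) / Σ λ:
  k = 1: 47/76 = 0.6184
  k = 2: (47 + 18)/76 = 65/76 = 0.8553
  k = 3: (47 + 18 + 11)/76 = 76/76 = 1

Summary (fraction, with percent):

explained: PC1 0.6184 (61.84%), PC2 0.2368 (23.68%), PC3 0.1447 (14.47%);  cumulative: 0.6184, 0.8553, 1


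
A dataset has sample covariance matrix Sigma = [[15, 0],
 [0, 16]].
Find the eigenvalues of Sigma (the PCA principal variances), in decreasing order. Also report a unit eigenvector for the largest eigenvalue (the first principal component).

Step 1 — characteristic polynomial of 2×2 Sigma:
  det(Sigma - λI) = λ² - trace · λ + det = 0.
  trace = 15 + 16 = 31, det = 15·16 - (0)² = 240.
Step 2 — discriminant:
  Δ = trace² - 4·det = 961 - 960 = 1.
Step 3 — eigenvalues:
  λ = (trace ± √Δ)/2 = (31 ± 1)/2,
  λ_1 = 16,  λ_2 = 15.

Step 4 — unit eigenvector for λ_1: Sigma is diagonal, so its eigenvectors are the coordinate axes. λ_1 = 16 is the diagonal entry on the second coordinate axis, hence
  v_1 = (0, 1) (||v_1|| = 1).

λ_1 = 16,  λ_2 = 15;  v_1 ≈ (0, 1)


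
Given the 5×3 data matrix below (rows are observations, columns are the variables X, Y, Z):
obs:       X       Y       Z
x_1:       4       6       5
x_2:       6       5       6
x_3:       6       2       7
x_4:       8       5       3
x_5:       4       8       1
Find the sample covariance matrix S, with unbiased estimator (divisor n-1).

Step 1 — column means:
  mean(X) = (4 + 6 + 6 + 8 + 4) / 5 = 28/5 = 5.6
  mean(Y) = (6 + 5 + 2 + 5 + 8) / 5 = 26/5 = 5.2
  mean(Z) = (5 + 6 + 7 + 3 + 1) / 5 = 22/5 = 4.4

Step 2 — sample covariance S[i,j] = (1/(n-1)) · Σ_k (x_{k,i} - mean_i) · (x_{k,j} - mean_j), with n-1 = 4.
  S[X,X] = ((-1.6)·(-1.6) + (0.4)·(0.4) + (0.4)·(0.4) + (2.4)·(2.4) + (-1.6)·(-1.6)) / 4 = 11.2/4 = 2.8
  S[X,Y] = ((-1.6)·(0.8) + (0.4)·(-0.2) + (0.4)·(-3.2) + (2.4)·(-0.2) + (-1.6)·(2.8)) / 4 = -7.6/4 = -1.9
  S[X,Z] = ((-1.6)·(0.6) + (0.4)·(1.6) + (0.4)·(2.6) + (2.4)·(-1.4) + (-1.6)·(-3.4)) / 4 = 2.8/4 = 0.7
  S[Y,Y] = ((0.8)·(0.8) + (-0.2)·(-0.2) + (-3.2)·(-3.2) + (-0.2)·(-0.2) + (2.8)·(2.8)) / 4 = 18.8/4 = 4.7
  S[Y,Z] = ((0.8)·(0.6) + (-0.2)·(1.6) + (-3.2)·(2.6) + (-0.2)·(-1.4) + (2.8)·(-3.4)) / 4 = -17.4/4 = -4.35
  S[Z,Z] = ((0.6)·(0.6) + (1.6)·(1.6) + (2.6)·(2.6) + (-1.4)·(-1.4) + (-3.4)·(-3.4)) / 4 = 23.2/4 = 5.8

S is symmetric (S[j,i] = S[i,j]). Assembling:

S = [[2.8, -1.9, 0.7],
 [-1.9, 4.7, -4.35],
 [0.7, -4.35, 5.8]]


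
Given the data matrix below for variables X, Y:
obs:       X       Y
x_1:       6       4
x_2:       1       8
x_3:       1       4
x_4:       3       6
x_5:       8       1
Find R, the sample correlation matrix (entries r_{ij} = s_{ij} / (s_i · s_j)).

Step 1 — column means:
  mean(X) = (6 + 1 + 1 + 3 + 8) / 5 = 19/5 = 3.8
  mean(Y) = (4 + 8 + 4 + 6 + 1) / 5 = 23/5 = 4.6

Step 2 — sample variances and covariances s[i,j] = (1/(n-1)) · Σ_k (x_{k,i} - mean_i) · (x_{k,j} - mean_j), with n-1 = 4:
  s[X,X] = ((2.2)·(2.2) + (-2.8)·(-2.8) + (-2.8)·(-2.8) + (-0.8)·(-0.8) + (4.2)·(4.2)) / 4 = 38.8/4 = 9.7
  s[X,Y] = ((2.2)·(-0.6) + (-2.8)·(3.4) + (-2.8)·(-0.6) + (-0.8)·(1.4) + (4.2)·(-3.6)) / 4 = -25.4/4 = -6.35
  s[Y,Y] = ((-0.6)·(-0.6) + (3.4)·(3.4) + (-0.6)·(-0.6) + (1.4)·(1.4) + (-3.6)·(-3.6)) / 4 = 27.2/4 = 6.8
  Sample standard deviations s_i = √(s[i,i]):
  s(X) = √(9.7) = 3.1145
  s(Y) = √(6.8) = 2.6077

Step 3 — r_{ij} = s_{ij} / (s_i · s_j):
  r[X,X] = 1 (diagonal).
  r[X,Y] = -6.35 / (3.1145 · 2.6077) = -6.35 / 8.1216 = -0.7819
  r[Y,Y] = 1 (diagonal).

R is symmetric with unit diagonal. Assembling:

R = [[1, -0.7819],
 [-0.7819, 1]]


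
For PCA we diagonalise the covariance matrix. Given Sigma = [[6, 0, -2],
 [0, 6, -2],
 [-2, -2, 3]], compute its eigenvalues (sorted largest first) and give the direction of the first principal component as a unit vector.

Step 1 — characteristic polynomial p(λ) = det(λI - Sigma) = λ³ - tr·λ² + c_1·λ - det, where tr = trace, c_1 = sum of the principal 2×2 minors, det = det(Sigma):
  tr = 6 + 6 + 3 = 15,
  c_1 = (6·6 - (0)²) + (6·3 - (-2)²) + (6·3 - (-2)²) = 36 + 14 + 14 = 64,
  det = 6·(6·3 - (-2)²) - (0)·((0)·3 - (-2)·(-2)) + (-2)·((0)·(-2) - 6·(-2)) = 6·(14) - (0)·(-4) + (-2)·(12) = 60.
  So p(λ) = λ³ - 15λ² + 64λ - 60.
Step 2 — look for an integer root (rational root theorem: any rational root is an integer divisor of 60). Testing λ = 6:
  p(6) = 216 - 540 + 384 - 60 = 0  ✓
  Dividing out (λ - 6): p(λ) = (λ - 6)(λ² - 9λ + 10).
Step 3 — remaining eigenvalues from the quadratic λ² - 9λ + 10 = 0:
  Δ = 9² - 4·10 = 81 - 40 = 41,  λ = (9 ± √41)/2 = (9 ± 6.4031)/2 ≈ 7.7016 or 1.2984.
  Sorted: λ_1 = 7.7016,  λ_2 = 6,  λ_3 = 1.2984  (check: sum = 15 = tr ✓).

Step 4 — unit eigenvector for λ_1 ≈ 7.7016: v spans the null space of (Sigma - λ_1 I), whose rows are
  r_1 = (-1.7016, 0, -2),  r_2 = (0, -1.7016, -2),  r_3 = (-2, -2, -4.7016).
  v is orthogonal to every row, so take v ∝ r_1 × r_2 = ((0)·(-2) - (-2)·(-1.7016), (-2)·(0) - (-1.7016)·(-2), (-1.7016)·(-1.7016) - (0)·(0)) ≈ (-3.4031, -3.4031, 2.8953).
  Rescale (multiply by -1 so the first nonzero entry is positive): u = (3.4031, 3.4031, -2.8953).
  ||u|| = √((3.4031)² + (3.4031)² + (-2.8953)²) = √(31.5454) ≈ 5.6165,  v_1 = u/||u|| ≈ (0.6059, 0.6059, -0.5155) (||v_1|| = 1).

λ_1 = 7.7016,  λ_2 = 6,  λ_3 = 1.2984;  v_1 ≈ (0.6059, 0.6059, -0.5155)


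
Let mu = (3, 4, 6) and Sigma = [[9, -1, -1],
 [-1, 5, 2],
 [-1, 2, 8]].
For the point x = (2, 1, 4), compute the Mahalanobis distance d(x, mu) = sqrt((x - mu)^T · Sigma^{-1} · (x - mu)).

Step 1 — centre the observation: (x - mu) = (-1, -3, -2).

Step 2 — invert Sigma (cofactor / det for 3×3, or solve directly):
  Sigma^{-1} = [[0.1143, 0.019, 0.0095],
 [0.019, 0.2254, -0.054],
 [0.0095, -0.054, 0.1397]].

Step 3 — form the quadratic (x - mu)^T · Sigma^{-1} · (x - mu):
  Sigma^{-1} · (x - mu) = (-0.1905, -0.5873, -0.127).
  (x - mu)^T · [Sigma^{-1} · (x - mu)] = (-1)·(-0.1905) + (-3)·(-0.5873) + (-2)·(-0.127) = 2.2063.

Step 4 — take square root: d = √(2.2063) ≈ 1.4854.

d(x, mu) = √(2.2063) ≈ 1.4854


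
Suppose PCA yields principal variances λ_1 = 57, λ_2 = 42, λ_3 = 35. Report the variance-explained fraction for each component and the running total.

Step 1 — total variance = trace(Sigma) = Σ λ_i = 57 + 42 + 35 = 134.

Step 2 — fraction explained by component i = λ_i / Σ λ:
  PC1: 57/134 = 0.4254
  PC2: 42/134 = 0.3134
  PC3: 35/134 = 0.2612

Step 3 — cumulative fraction after k components = (λ_1 + ... + λ_k) / Σ λ:
  k = 1: 57/134 = 0.4254
  k = 2: (57 + 42)/134 = 99/134 = 0.7388
  k = 3: (57 + 42 + 35)/134 = 134/134 = 1

Summary (fraction, with percent):

explained: PC1 0.4254 (42.54%), PC2 0.3134 (31.34%), PC3 0.2612 (26.12%);  cumulative: 0.4254, 0.7388, 1


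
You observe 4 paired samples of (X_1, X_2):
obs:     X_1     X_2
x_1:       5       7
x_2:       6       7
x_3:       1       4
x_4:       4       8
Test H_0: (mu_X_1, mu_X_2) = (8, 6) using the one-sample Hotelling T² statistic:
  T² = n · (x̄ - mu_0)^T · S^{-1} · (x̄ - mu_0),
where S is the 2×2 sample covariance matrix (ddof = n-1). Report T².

Step 1 — sample mean vector:
  mean(X_1) = (5 + 6 + 1 + 4) / 4 = 16/4 = 4
  mean(X_2) = (7 + 7 + 4 + 8) / 4 = 26/4 = 6.5
  x̄ = (4, 6.5),  deviation x̄ - mu_0 = (4, 6.5) - (8, 6) = (-4, 0.5).

Step 2 — sample covariance matrix, S[i,j] = (1/(n-1)) · Σ_k (x_{k,i} - mean_i) · (x_{k,j} - mean_j), divisor n-1 = 3:
  S[X_1,X_1] = ((1)·(1) + (2)·(2) + (-3)·(-3) + (0)·(0)) / 3 = 14/3 = 4.6667
  S[X_1,X_2] = ((1)·(0.5) + (2)·(0.5) + (-3)·(-2.5) + (0)·(1.5)) / 3 = 9/3 = 3
  S[X_2,X_2] = ((0.5)·(0.5) + (0.5)·(0.5) + (-2.5)·(-2.5) + (1.5)·(1.5)) / 3 = 9/3 = 3
  S = [[4.6667, 3],
 [3, 3]].

Step 3 — invert S. det(S) = 4.6667·3 - (3)² = 5.
  S^{-1} = (1/det) · [[d, -b], [-b, a]] = [[0.6, -0.6],
 [-0.6, 0.9333]].

Step 4 — quadratic form (x̄ - mu_0)^T · S^{-1} · (x̄ - mu_0):
  S^{-1} · (x̄ - mu_0) = (-2.7, 2.8667),
  (x̄ - mu_0)^T · [...] = (-4)·(-2.7) + (0.5)·(2.8667) = 12.2333.

Step 5 — scale by n: T² = 4 · 12.2333 = 48.9333.

T² ≈ 48.9333


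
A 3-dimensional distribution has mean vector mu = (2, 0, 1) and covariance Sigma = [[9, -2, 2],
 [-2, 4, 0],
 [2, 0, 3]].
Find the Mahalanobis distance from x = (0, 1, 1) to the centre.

Step 1 — centre the observation: (x - mu) = (-2, 1, 0).

Step 2 — invert Sigma (cofactor / det for 3×3, or solve directly):
  Sigma^{-1} = [[0.15, 0.075, -0.1],
 [0.075, 0.2875, -0.05],
 [-0.1, -0.05, 0.4]].

Step 3 — form the quadratic (x - mu)^T · Sigma^{-1} · (x - mu):
  Sigma^{-1} · (x - mu) = (-0.225, 0.1375, 0.15).
  (x - mu)^T · [Sigma^{-1} · (x - mu)] = (-2)·(-0.225) + (1)·(0.1375) + (0)·(0.15) = 0.5875.

Step 4 — take square root: d = √(0.5875) ≈ 0.7665.

d(x, mu) = √(0.5875) ≈ 0.7665


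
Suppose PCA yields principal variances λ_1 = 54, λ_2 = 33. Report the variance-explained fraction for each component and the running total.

Step 1 — total variance = trace(Sigma) = Σ λ_i = 54 + 33 = 87.

Step 2 — fraction explained by component i = λ_i / Σ λ:
  PC1: 54/87 = 0.6207
  PC2: 33/87 = 0.3793

Step 3 — cumulative fraction after k components = (λ_1 + ... + λ_k) / Σ λ:
  k = 1: 54/87 = 0.6207
  k = 2: (54 + 33)/87 = 87/87 = 1

Summary (fraction, with percent):

explained: PC1 0.6207 (62.07%), PC2 0.3793 (37.93%);  cumulative: 0.6207, 1


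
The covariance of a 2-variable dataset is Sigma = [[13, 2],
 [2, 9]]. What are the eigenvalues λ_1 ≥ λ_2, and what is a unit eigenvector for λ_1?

Step 1 — characteristic polynomial of 2×2 Sigma:
  det(Sigma - λI) = λ² - trace · λ + det = 0.
  trace = 13 + 9 = 22, det = 13·9 - (2)² = 113.
Step 2 — discriminant:
  Δ = trace² - 4·det = 484 - 452 = 32.
Step 3 — eigenvalues:
  λ = (trace ± √Δ)/2 = (22 ± 5.6569)/2,
  λ_1 = 13.8284,  λ_2 = 8.1716.

Step 4 — unit eigenvector for λ_1: solve (Sigma - λ_1 I)v = 0. First row:
  (13 - 13.8284)·v_x + (2)·v_y = 0, i.e. (-0.8284)·v_x + (2)·v_y = 0,
  so v ∝ (b, λ_1 - a) = (2, 0.8284) = u.
  ||u|| = √((2)² + (0.8284)²) = √(4.6863) ≈ 2.1648,
  v_1 = u/||u|| ≈ (0.9239, 0.3827) (||v_1|| = 1).

λ_1 = 13.8284,  λ_2 = 8.1716;  v_1 ≈ (0.9239, 0.3827)


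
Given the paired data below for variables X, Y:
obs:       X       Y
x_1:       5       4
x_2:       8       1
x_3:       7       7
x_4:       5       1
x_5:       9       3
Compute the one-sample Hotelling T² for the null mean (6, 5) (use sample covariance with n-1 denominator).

Step 1 — sample mean vector:
  mean(X) = (5 + 8 + 7 + 5 + 9) / 5 = 34/5 = 6.8
  mean(Y) = (4 + 1 + 7 + 1 + 3) / 5 = 16/5 = 3.2
  x̄ = (6.8, 3.2),  deviation x̄ - mu_0 = (6.8, 3.2) - (6, 5) = (0.8, -1.8).

Step 2 — sample covariance matrix, S[i,j] = (1/(n-1)) · Σ_k (x_{k,i} - mean_i) · (x_{k,j} - mean_j), divisor n-1 = 4:
  S[X,X] = ((-1.8)·(-1.8) + (1.2)·(1.2) + (0.2)·(0.2) + (-1.8)·(-1.8) + (2.2)·(2.2)) / 4 = 12.8/4 = 3.2
  S[X,Y] = ((-1.8)·(0.8) + (1.2)·(-2.2) + (0.2)·(3.8) + (-1.8)·(-2.2) + (2.2)·(-0.2)) / 4 = 0.2/4 = 0.05
  S[Y,Y] = ((0.8)·(0.8) + (-2.2)·(-2.2) + (3.8)·(3.8) + (-2.2)·(-2.2) + (-0.2)·(-0.2)) / 4 = 24.8/4 = 6.2
  S = [[3.2, 0.05],
 [0.05, 6.2]].

Step 3 — invert S. det(S) = 3.2·6.2 - (0.05)² = 19.8375.
  S^{-1} = (1/det) · [[d, -b], [-b, a]] = [[0.3125, -0.0025],
 [-0.0025, 0.1613]].

Step 4 — quadratic form (x̄ - mu_0)^T · S^{-1} · (x̄ - mu_0):
  S^{-1} · (x̄ - mu_0) = (0.2546, -0.2924),
  (x̄ - mu_0)^T · [...] = (0.8)·(0.2546) + (-1.8)·(-0.2924) = 0.7299.

Step 5 — scale by n: T² = 5 · 0.7299 = 3.6497.

T² ≈ 3.6497


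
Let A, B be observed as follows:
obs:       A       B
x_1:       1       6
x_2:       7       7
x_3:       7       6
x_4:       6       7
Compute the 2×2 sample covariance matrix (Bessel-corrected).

Step 1 — column means:
  mean(A) = (1 + 7 + 7 + 6) / 4 = 21/4 = 5.25
  mean(B) = (6 + 7 + 6 + 7) / 4 = 26/4 = 6.5

Step 2 — sample covariance S[i,j] = (1/(n-1)) · Σ_k (x_{k,i} - mean_i) · (x_{k,j} - mean_j), with n-1 = 3.
  S[A,A] = ((-4.25)·(-4.25) + (1.75)·(1.75) + (1.75)·(1.75) + (0.75)·(0.75)) / 3 = 24.75/3 = 8.25
  S[A,B] = ((-4.25)·(-0.5) + (1.75)·(0.5) + (1.75)·(-0.5) + (0.75)·(0.5)) / 3 = 2.5/3 = 0.8333
  S[B,B] = ((-0.5)·(-0.5) + (0.5)·(0.5) + (-0.5)·(-0.5) + (0.5)·(0.5)) / 3 = 1/3 = 0.3333

S is symmetric (S[j,i] = S[i,j]). Assembling:

S = [[8.25, 0.8333],
 [0.8333, 0.3333]]


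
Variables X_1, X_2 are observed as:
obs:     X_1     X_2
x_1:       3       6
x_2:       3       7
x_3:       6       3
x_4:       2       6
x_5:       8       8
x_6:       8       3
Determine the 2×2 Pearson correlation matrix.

Step 1 — column means:
  mean(X_1) = (3 + 3 + 6 + 2 + 8 + 8) / 6 = 30/6 = 5
  mean(X_2) = (6 + 7 + 3 + 6 + 8 + 3) / 6 = 33/6 = 5.5

Step 2 — sample variances and covariances s[i,j] = (1/(n-1)) · Σ_k (x_{k,i} - mean_i) · (x_{k,j} - mean_j), with n-1 = 5:
  s[X_1,X_1] = ((-2)·(-2) + (-2)·(-2) + (1)·(1) + (-3)·(-3) + (3)·(3) + (3)·(3)) / 5 = 36/5 = 7.2
  s[X_1,X_2] = ((-2)·(0.5) + (-2)·(1.5) + (1)·(-2.5) + (-3)·(0.5) + (3)·(2.5) + (3)·(-2.5)) / 5 = -8/5 = -1.6
  s[X_2,X_2] = ((0.5)·(0.5) + (1.5)·(1.5) + (-2.5)·(-2.5) + (0.5)·(0.5) + (2.5)·(2.5) + (-2.5)·(-2.5)) / 5 = 21.5/5 = 4.3
  Sample standard deviations s_i = √(s[i,i]):
  s(X_1) = √(7.2) = 2.6833
  s(X_2) = √(4.3) = 2.0736

Step 3 — r_{ij} = s_{ij} / (s_i · s_j):
  r[X_1,X_1] = 1 (diagonal).
  r[X_1,X_2] = -1.6 / (2.6833 · 2.0736) = -1.6 / 5.5642 = -0.2876
  r[X_2,X_2] = 1 (diagonal).

R is symmetric with unit diagonal. Assembling:

R = [[1, -0.2876],
 [-0.2876, 1]]


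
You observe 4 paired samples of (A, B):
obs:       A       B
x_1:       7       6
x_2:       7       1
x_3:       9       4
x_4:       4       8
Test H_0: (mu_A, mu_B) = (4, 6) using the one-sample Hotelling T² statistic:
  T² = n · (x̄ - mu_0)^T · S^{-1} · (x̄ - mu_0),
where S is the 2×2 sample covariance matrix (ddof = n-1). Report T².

Step 1 — sample mean vector:
  mean(A) = (7 + 7 + 9 + 4) / 4 = 27/4 = 6.75
  mean(B) = (6 + 1 + 4 + 8) / 4 = 19/4 = 4.75
  x̄ = (6.75, 4.75),  deviation x̄ - mu_0 = (6.75, 4.75) - (4, 6) = (2.75, -1.25).

Step 2 — sample covariance matrix, S[i,j] = (1/(n-1)) · Σ_k (x_{k,i} - mean_i) · (x_{k,j} - mean_j), divisor n-1 = 3:
  S[A,A] = ((0.25)·(0.25) + (0.25)·(0.25) + (2.25)·(2.25) + (-2.75)·(-2.75)) / 3 = 12.75/3 = 4.25
  S[A,B] = ((0.25)·(1.25) + (0.25)·(-3.75) + (2.25)·(-0.75) + (-2.75)·(3.25)) / 3 = -11.25/3 = -3.75
  S[B,B] = ((1.25)·(1.25) + (-3.75)·(-3.75) + (-0.75)·(-0.75) + (3.25)·(3.25)) / 3 = 26.75/3 = 8.9167
  S = [[4.25, -3.75],
 [-3.75, 8.9167]].

Step 3 — invert S. det(S) = 4.25·8.9167 - (-3.75)² = 23.8333.
  S^{-1} = (1/det) · [[d, -b], [-b, a]] = [[0.3741, 0.1573],
 [0.1573, 0.1783]].

Step 4 — quadratic form (x̄ - mu_0)^T · S^{-1} · (x̄ - mu_0):
  S^{-1} · (x̄ - mu_0) = (0.8322, 0.2098),
  (x̄ - mu_0)^T · [...] = (2.75)·(0.8322) + (-1.25)·(0.2098) = 2.0262.

Step 5 — scale by n: T² = 4 · 2.0262 = 8.1049.

T² ≈ 8.1049


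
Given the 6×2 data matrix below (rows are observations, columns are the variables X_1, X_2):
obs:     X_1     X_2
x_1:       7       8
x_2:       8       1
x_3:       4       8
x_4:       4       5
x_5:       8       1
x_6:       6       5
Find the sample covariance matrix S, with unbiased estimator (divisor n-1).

Step 1 — column means:
  mean(X_1) = (7 + 8 + 4 + 4 + 8 + 6) / 6 = 37/6 = 6.1667
  mean(X_2) = (8 + 1 + 8 + 5 + 1 + 5) / 6 = 28/6 = 4.6667

Step 2 — sample covariance S[i,j] = (1/(n-1)) · Σ_k (x_{k,i} - mean_i) · (x_{k,j} - mean_j), with n-1 = 5.
  S[X_1,X_1] = ((0.8333)·(0.8333) + (1.8333)·(1.8333) + (-2.1667)·(-2.1667) + (-2.1667)·(-2.1667) + (1.8333)·(1.8333) + (-0.1667)·(-0.1667)) / 5 = 16.8333/5 = 3.3667
  S[X_1,X_2] = ((0.8333)·(3.3333) + (1.8333)·(-3.6667) + (-2.1667)·(3.3333) + (-2.1667)·(0.3333) + (1.8333)·(-3.6667) + (-0.1667)·(0.3333)) / 5 = -18.6667/5 = -3.7333
  S[X_2,X_2] = ((3.3333)·(3.3333) + (-3.6667)·(-3.6667) + (3.3333)·(3.3333) + (0.3333)·(0.3333) + (-3.6667)·(-3.6667) + (0.3333)·(0.3333)) / 5 = 49.3333/5 = 9.8667

S is symmetric (S[j,i] = S[i,j]). Assembling:

S = [[3.3667, -3.7333],
 [-3.7333, 9.8667]]


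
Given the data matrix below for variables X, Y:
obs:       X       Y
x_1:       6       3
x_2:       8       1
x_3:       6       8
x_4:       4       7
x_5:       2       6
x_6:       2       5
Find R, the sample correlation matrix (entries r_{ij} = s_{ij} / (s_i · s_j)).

Step 1 — column means:
  mean(X) = (6 + 8 + 6 + 4 + 2 + 2) / 6 = 28/6 = 4.6667
  mean(Y) = (3 + 1 + 8 + 7 + 6 + 5) / 6 = 30/6 = 5

Step 2 — sample variances and covariances s[i,j] = (1/(n-1)) · Σ_k (x_{k,i} - mean_i) · (x_{k,j} - mean_j), with n-1 = 5:
  s[X,X] = ((1.3333)·(1.3333) + (3.3333)·(3.3333) + (1.3333)·(1.3333) + (-0.6667)·(-0.6667) + (-2.6667)·(-2.6667) + (-2.6667)·(-2.6667)) / 5 = 29.3333/5 = 5.8667
  s[X,Y] = ((1.3333)·(-2) + (3.3333)·(-4) + (1.3333)·(3) + (-0.6667)·(2) + (-2.6667)·(1) + (-2.6667)·(0)) / 5 = -16/5 = -3.2
  s[Y,Y] = ((-2)·(-2) + (-4)·(-4) + (3)·(3) + (2)·(2) + (1)·(1) + (0)·(0)) / 5 = 34/5 = 6.8
  Sample standard deviations s_i = √(s[i,i]):
  s(X) = √(5.8667) = 2.4221
  s(Y) = √(6.8) = 2.6077

Step 3 — r_{ij} = s_{ij} / (s_i · s_j):
  r[X,X] = 1 (diagonal).
  r[X,Y] = -3.2 / (2.4221 · 2.6077) = -3.2 / 6.3161 = -0.5066
  r[Y,Y] = 1 (diagonal).

R is symmetric with unit diagonal. Assembling:

R = [[1, -0.5066],
 [-0.5066, 1]]


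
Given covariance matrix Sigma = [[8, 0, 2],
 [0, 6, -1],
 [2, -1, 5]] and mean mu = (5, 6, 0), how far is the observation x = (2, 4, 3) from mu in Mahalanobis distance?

Step 1 — centre the observation: (x - mu) = (-3, -2, 3).

Step 2 — invert Sigma (cofactor / det for 3×3, or solve directly):
  Sigma^{-1} = [[0.1394, -0.0096, -0.0577],
 [-0.0096, 0.1731, 0.0385],
 [-0.0577, 0.0385, 0.2308]].

Step 3 — form the quadratic (x - mu)^T · Sigma^{-1} · (x - mu):
  Sigma^{-1} · (x - mu) = (-0.5721, -0.2019, 0.7885).
  (x - mu)^T · [Sigma^{-1} · (x - mu)] = (-3)·(-0.5721) + (-2)·(-0.2019) + (3)·(0.7885) = 4.4856.

Step 4 — take square root: d = √(4.4856) ≈ 2.1179.

d(x, mu) = √(4.4856) ≈ 2.1179


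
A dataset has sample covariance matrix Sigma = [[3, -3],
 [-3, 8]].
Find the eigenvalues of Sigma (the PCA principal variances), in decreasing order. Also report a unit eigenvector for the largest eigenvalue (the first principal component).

Step 1 — characteristic polynomial of 2×2 Sigma:
  det(Sigma - λI) = λ² - trace · λ + det = 0.
  trace = 3 + 8 = 11, det = 3·8 - (-3)² = 15.
Step 2 — discriminant:
  Δ = trace² - 4·det = 121 - 60 = 61.
Step 3 — eigenvalues:
  λ = (trace ± √Δ)/2 = (11 ± 7.8102)/2,
  λ_1 = 9.4051,  λ_2 = 1.5949.

Step 4 — unit eigenvector for λ_1: solve (Sigma - λ_1 I)v = 0. First row:
  (3 - 9.4051)·v_x + (-3)·v_y = 0, i.e. (-6.4051)·v_x + (-3)·v_y = 0,
  so v ∝ (b, λ_1 - a) = (-3, 6.4051); multiply by -1 so the first entry is positive: u = (3, -6.4051).
  ||u|| = √((3)² + (-6.4051)²) = √(50.0256) ≈ 7.0729,
  v_1 = u/||u|| ≈ (0.4242, -0.9056) (||v_1|| = 1).

λ_1 = 9.4051,  λ_2 = 1.5949;  v_1 ≈ (0.4242, -0.9056)


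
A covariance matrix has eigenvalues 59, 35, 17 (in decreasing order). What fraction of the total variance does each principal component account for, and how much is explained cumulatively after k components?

Step 1 — total variance = trace(Sigma) = Σ λ_i = 59 + 35 + 17 = 111.

Step 2 — fraction explained by component i = λ_i / Σ λ:
  PC1: 59/111 = 0.5315
  PC2: 35/111 = 0.3153
  PC3: 17/111 = 0.1532

Step 3 — cumulative fraction after k components = (λ_1 + ... + λ_k) / Σ λ:
  k = 1: 59/111 = 0.5315
  k = 2: (59 + 35)/111 = 94/111 = 0.8468
  k = 3: (59 + 35 + 17)/111 = 111/111 = 1

Summary (fraction, with percent):

explained: PC1 0.5315 (53.15%), PC2 0.3153 (31.53%), PC3 0.1532 (15.32%);  cumulative: 0.5315, 0.8468, 1


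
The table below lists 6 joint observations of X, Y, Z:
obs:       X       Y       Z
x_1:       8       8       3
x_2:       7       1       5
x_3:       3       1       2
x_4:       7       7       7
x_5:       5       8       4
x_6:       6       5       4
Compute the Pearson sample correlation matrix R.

Step 1 — column means:
  mean(X) = (8 + 7 + 3 + 7 + 5 + 6) / 6 = 36/6 = 6
  mean(Y) = (8 + 1 + 1 + 7 + 8 + 5) / 6 = 30/6 = 5
  mean(Z) = (3 + 5 + 2 + 7 + 4 + 4) / 6 = 25/6 = 4.1667

Step 2 — sample variances and covariances s[i,j] = (1/(n-1)) · Σ_k (x_{k,i} - mean_i) · (x_{k,j} - mean_j), with n-1 = 5:
  s[X,X] = ((2)·(2) + (1)·(1) + (-3)·(-3) + (1)·(1) + (-1)·(-1) + (0)·(0)) / 5 = 16/5 = 3.2
  s[X,Y] = ((2)·(3) + (1)·(-4) + (-3)·(-4) + (1)·(2) + (-1)·(3) + (0)·(0)) / 5 = 13/5 = 2.6
  s[X,Z] = ((2)·(-1.1667) + (1)·(0.8333) + (-3)·(-2.1667) + (1)·(2.8333) + (-1)·(-0.1667) + (0)·(-0.1667)) / 5 = 8/5 = 1.6
  s[Y,Y] = ((3)·(3) + (-4)·(-4) + (-4)·(-4) + (2)·(2) + (3)·(3) + (0)·(0)) / 5 = 54/5 = 10.8
  s[Y,Z] = ((3)·(-1.1667) + (-4)·(0.8333) + (-4)·(-2.1667) + (2)·(2.8333) + (3)·(-0.1667) + (0)·(-0.1667)) / 5 = 7/5 = 1.4
  s[Z,Z] = ((-1.1667)·(-1.1667) + (0.8333)·(0.8333) + (-2.1667)·(-2.1667) + (2.8333)·(2.8333) + (-0.1667)·(-0.1667) + (-0.1667)·(-0.1667)) / 5 = 14.8333/5 = 2.9667
  Sample standard deviations s_i = √(s[i,i]):
  s(X) = √(3.2) = 1.7889
  s(Y) = √(10.8) = 3.2863
  s(Z) = √(2.9667) = 1.7224

Step 3 — r_{ij} = s_{ij} / (s_i · s_j):
  r[X,X] = 1 (diagonal).
  r[X,Y] = 2.6 / (1.7889 · 3.2863) = 2.6 / 5.8788 = 0.4423
  r[X,Z] = 1.6 / (1.7889 · 1.7224) = 1.6 / 3.0811 = 0.5193
  r[Y,Y] = 1 (diagonal).
  r[Y,Z] = 1.4 / (3.2863 · 1.7224) = 1.4 / 5.6604 = 0.2473
  r[Z,Z] = 1 (diagonal).

R is symmetric with unit diagonal. Assembling:

R = [[1, 0.4423, 0.5193],
 [0.4423, 1, 0.2473],
 [0.5193, 0.2473, 1]]


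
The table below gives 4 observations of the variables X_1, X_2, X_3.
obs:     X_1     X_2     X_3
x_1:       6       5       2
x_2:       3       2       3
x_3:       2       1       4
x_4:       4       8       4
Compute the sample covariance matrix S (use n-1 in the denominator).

Step 1 — column means:
  mean(X_1) = (6 + 3 + 2 + 4) / 4 = 15/4 = 3.75
  mean(X_2) = (5 + 2 + 1 + 8) / 4 = 16/4 = 4
  mean(X_3) = (2 + 3 + 4 + 4) / 4 = 13/4 = 3.25

Step 2 — sample covariance S[i,j] = (1/(n-1)) · Σ_k (x_{k,i} - mean_i) · (x_{k,j} - mean_j), with n-1 = 3.
  S[X_1,X_1] = ((2.25)·(2.25) + (-0.75)·(-0.75) + (-1.75)·(-1.75) + (0.25)·(0.25)) / 3 = 8.75/3 = 2.9167
  S[X_1,X_2] = ((2.25)·(1) + (-0.75)·(-2) + (-1.75)·(-3) + (0.25)·(4)) / 3 = 10/3 = 3.3333
  S[X_1,X_3] = ((2.25)·(-1.25) + (-0.75)·(-0.25) + (-1.75)·(0.75) + (0.25)·(0.75)) / 3 = -3.75/3 = -1.25
  S[X_2,X_2] = ((1)·(1) + (-2)·(-2) + (-3)·(-3) + (4)·(4)) / 3 = 30/3 = 10
  S[X_2,X_3] = ((1)·(-1.25) + (-2)·(-0.25) + (-3)·(0.75) + (4)·(0.75)) / 3 = 0/3 = 0
  S[X_3,X_3] = ((-1.25)·(-1.25) + (-0.25)·(-0.25) + (0.75)·(0.75) + (0.75)·(0.75)) / 3 = 2.75/3 = 0.9167

S is symmetric (S[j,i] = S[i,j]). Assembling:

S = [[2.9167, 3.3333, -1.25],
 [3.3333, 10, 0],
 [-1.25, 0, 0.9167]]


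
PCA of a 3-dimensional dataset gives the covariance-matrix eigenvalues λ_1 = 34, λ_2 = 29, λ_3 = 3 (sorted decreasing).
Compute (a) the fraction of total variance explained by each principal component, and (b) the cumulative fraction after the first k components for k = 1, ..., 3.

Step 1 — total variance = trace(Sigma) = Σ λ_i = 34 + 29 + 3 = 66.

Step 2 — fraction explained by component i = λ_i / Σ λ:
  PC1: 34/66 = 0.5152
  PC2: 29/66 = 0.4394
  PC3: 3/66 = 0.0455

Step 3 — cumulative fraction after k components = (λ_1 + ... + λ_k) / Σ λ:
  k = 1: 34/66 = 0.5152
  k = 2: (34 + 29)/66 = 63/66 = 0.9545
  k = 3: (34 + 29 + 3)/66 = 66/66 = 1

Summary (fraction, with percent):

explained: PC1 0.5152 (51.52%), PC2 0.4394 (43.94%), PC3 0.0455 (4.55%);  cumulative: 0.5152, 0.9545, 1


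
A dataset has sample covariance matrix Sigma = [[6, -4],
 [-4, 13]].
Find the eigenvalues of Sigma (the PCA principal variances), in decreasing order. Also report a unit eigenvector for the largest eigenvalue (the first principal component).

Step 1 — characteristic polynomial of 2×2 Sigma:
  det(Sigma - λI) = λ² - trace · λ + det = 0.
  trace = 6 + 13 = 19, det = 6·13 - (-4)² = 62.
Step 2 — discriminant:
  Δ = trace² - 4·det = 361 - 248 = 113.
Step 3 — eigenvalues:
  λ = (trace ± √Δ)/2 = (19 ± 10.6301)/2,
  λ_1 = 14.8151,  λ_2 = 4.1849.

Step 4 — unit eigenvector for λ_1: solve (Sigma - λ_1 I)v = 0. First row:
  (6 - 14.8151)·v_x + (-4)·v_y = 0, i.e. (-8.8151)·v_x + (-4)·v_y = 0,
  so v ∝ (b, λ_1 - a) = (-4, 8.8151); multiply by -1 so the first entry is positive: u = (4, -8.8151).
  ||u|| = √((4)² + (-8.8151)²) = √(93.7055) ≈ 9.6802,
  v_1 = u/||u|| ≈ (0.4132, -0.9106) (||v_1|| = 1).

λ_1 = 14.8151,  λ_2 = 4.1849;  v_1 ≈ (0.4132, -0.9106)


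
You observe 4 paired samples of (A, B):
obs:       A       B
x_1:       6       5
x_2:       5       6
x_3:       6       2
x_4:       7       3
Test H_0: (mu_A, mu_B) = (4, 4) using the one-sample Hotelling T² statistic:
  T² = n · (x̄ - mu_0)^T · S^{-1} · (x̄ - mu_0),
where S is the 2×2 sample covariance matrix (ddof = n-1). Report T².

Step 1 — sample mean vector:
  mean(A) = (6 + 5 + 6 + 7) / 4 = 24/4 = 6
  mean(B) = (5 + 6 + 2 + 3) / 4 = 16/4 = 4
  x̄ = (6, 4),  deviation x̄ - mu_0 = (6, 4) - (4, 4) = (2, 0).

Step 2 — sample covariance matrix, S[i,j] = (1/(n-1)) · Σ_k (x_{k,i} - mean_i) · (x_{k,j} - mean_j), divisor n-1 = 3:
  S[A,A] = ((0)·(0) + (-1)·(-1) + (0)·(0) + (1)·(1)) / 3 = 2/3 = 0.6667
  S[A,B] = ((0)·(1) + (-1)·(2) + (0)·(-2) + (1)·(-1)) / 3 = -3/3 = -1
  S[B,B] = ((1)·(1) + (2)·(2) + (-2)·(-2) + (-1)·(-1)) / 3 = 10/3 = 3.3333
  S = [[0.6667, -1],
 [-1, 3.3333]].

Step 3 — invert S. det(S) = 0.6667·3.3333 - (-1)² = 1.2222.
  S^{-1} = (1/det) · [[d, -b], [-b, a]] = [[2.7273, 0.8182],
 [0.8182, 0.5455]].

Step 4 — quadratic form (x̄ - mu_0)^T · S^{-1} · (x̄ - mu_0):
  S^{-1} · (x̄ - mu_0) = (5.4545, 1.6364),
  (x̄ - mu_0)^T · [...] = (2)·(5.4545) + (0)·(1.6364) = 10.9091.

Step 5 — scale by n: T² = 4 · 10.9091 = 43.6364.

T² ≈ 43.6364


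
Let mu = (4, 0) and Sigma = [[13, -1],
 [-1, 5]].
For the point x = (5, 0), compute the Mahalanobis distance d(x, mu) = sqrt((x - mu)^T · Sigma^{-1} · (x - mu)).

Step 1 — centre the observation: (x - mu) = (1, 0).

Step 2 — invert Sigma. det(Sigma) = 13·5 - (-1)² = 64.
  Sigma^{-1} = (1/det) · [[d, -b], [-b, a]] = [[0.0781, 0.0156],
 [0.0156, 0.2031]].

Step 3 — form the quadratic (x - mu)^T · Sigma^{-1} · (x - mu):
  Sigma^{-1} · (x - mu) = (0.0781, 0.0156).
  (x - mu)^T · [Sigma^{-1} · (x - mu)] = (1)·(0.0781) + (0)·(0.0156) = 0.0781.

Step 4 — take square root: d = √(0.0781) ≈ 0.2795.

d(x, mu) = √(0.0781) ≈ 0.2795


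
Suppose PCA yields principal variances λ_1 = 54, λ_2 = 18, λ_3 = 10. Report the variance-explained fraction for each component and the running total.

Step 1 — total variance = trace(Sigma) = Σ λ_i = 54 + 18 + 10 = 82.

Step 2 — fraction explained by component i = λ_i / Σ λ:
  PC1: 54/82 = 0.6585
  PC2: 18/82 = 0.2195
  PC3: 10/82 = 0.122

Step 3 — cumulative fraction after k components = (λ_1 + ... + λ_k) / Σ λ:
  k = 1: 54/82 = 0.6585
  k = 2: (54 + 18)/82 = 72/82 = 0.878
  k = 3: (54 + 18 + 10)/82 = 82/82 = 1

Summary (fraction, with percent):

explained: PC1 0.6585 (65.85%), PC2 0.2195 (21.95%), PC3 0.122 (12.2%);  cumulative: 0.6585, 0.878, 1


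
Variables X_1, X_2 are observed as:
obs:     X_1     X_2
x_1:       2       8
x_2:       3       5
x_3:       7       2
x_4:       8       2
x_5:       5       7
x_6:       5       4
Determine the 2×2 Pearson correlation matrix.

Step 1 — column means:
  mean(X_1) = (2 + 3 + 7 + 8 + 5 + 5) / 6 = 30/6 = 5
  mean(X_2) = (8 + 5 + 2 + 2 + 7 + 4) / 6 = 28/6 = 4.6667

Step 2 — sample variances and covariances s[i,j] = (1/(n-1)) · Σ_k (x_{k,i} - mean_i) · (x_{k,j} - mean_j), with n-1 = 5:
  s[X_1,X_1] = ((-3)·(-3) + (-2)·(-2) + (2)·(2) + (3)·(3) + (0)·(0) + (0)·(0)) / 5 = 26/5 = 5.2
  s[X_1,X_2] = ((-3)·(3.3333) + (-2)·(0.3333) + (2)·(-2.6667) + (3)·(-2.6667) + (0)·(2.3333) + (0)·(-0.6667)) / 5 = -24/5 = -4.8
  s[X_2,X_2] = ((3.3333)·(3.3333) + (0.3333)·(0.3333) + (-2.6667)·(-2.6667) + (-2.6667)·(-2.6667) + (2.3333)·(2.3333) + (-0.6667)·(-0.6667)) / 5 = 31.3333/5 = 6.2667
  Sample standard deviations s_i = √(s[i,i]):
  s(X_1) = √(5.2) = 2.2804
  s(X_2) = √(6.2667) = 2.5033

Step 3 — r_{ij} = s_{ij} / (s_i · s_j):
  r[X_1,X_1] = 1 (diagonal).
  r[X_1,X_2] = -4.8 / (2.2804 · 2.5033) = -4.8 / 5.7085 = -0.8409
  r[X_2,X_2] = 1 (diagonal).

R is symmetric with unit diagonal. Assembling:

R = [[1, -0.8409],
 [-0.8409, 1]]
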